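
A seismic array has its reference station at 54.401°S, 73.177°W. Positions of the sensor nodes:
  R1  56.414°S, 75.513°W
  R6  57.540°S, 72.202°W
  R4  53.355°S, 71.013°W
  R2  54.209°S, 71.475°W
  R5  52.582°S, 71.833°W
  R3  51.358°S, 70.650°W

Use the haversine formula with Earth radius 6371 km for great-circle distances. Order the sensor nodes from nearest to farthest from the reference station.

R2, R4, R5, R1, R6, R3

Computing each great-circle distance from 54.401°S, 73.177°W:
R2 54.209°S, 71.475°W: 112.5 km
R4 53.355°S, 71.013°W: 183.4 km
R5 52.582°S, 71.833°W: 220.9 km
R1 56.414°S, 75.513°W: 268.0 km
R6 57.540°S, 72.202°W: 354.3 km
R3 51.358°S, 70.650°W: 378.4 km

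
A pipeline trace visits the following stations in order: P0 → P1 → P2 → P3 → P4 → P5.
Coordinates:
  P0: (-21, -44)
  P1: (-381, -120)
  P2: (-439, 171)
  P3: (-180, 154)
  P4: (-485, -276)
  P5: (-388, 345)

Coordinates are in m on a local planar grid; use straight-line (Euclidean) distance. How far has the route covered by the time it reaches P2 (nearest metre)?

665 m

Leg distances:
P0→P1: 367.9 m  (cumulative 367.9 m)
P1→P2: 296.7 m  (cumulative 664.7 m)
Cumulative distance at P2 ≈ 665 m.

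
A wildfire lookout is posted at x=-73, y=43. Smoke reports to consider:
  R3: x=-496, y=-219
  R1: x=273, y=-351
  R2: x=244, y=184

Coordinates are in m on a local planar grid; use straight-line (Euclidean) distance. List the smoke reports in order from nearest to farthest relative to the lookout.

R2, R3, R1

Distance from the lookout at x=-73, y=43 to each:
R2 x=244, y=184: 346.9 m
R3 x=-496, y=-219: 497.6 m
R1 x=273, y=-351: 524.4 m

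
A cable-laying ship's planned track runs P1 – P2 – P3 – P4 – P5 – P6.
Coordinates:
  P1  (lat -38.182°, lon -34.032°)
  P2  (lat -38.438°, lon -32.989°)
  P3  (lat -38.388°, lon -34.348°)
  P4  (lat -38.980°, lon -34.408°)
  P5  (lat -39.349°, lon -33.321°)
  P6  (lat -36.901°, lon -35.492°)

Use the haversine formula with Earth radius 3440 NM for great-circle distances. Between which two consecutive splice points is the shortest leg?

P3–P4

Leg distances:
P1→P2: 51.5 NM
P2→P3: 64.0 NM
P3→P4: 35.7 NM
P4→P5: 55.2 NM
P5→P6: 179.2 NM
The shortest leg is P3–P4 at 35.7 NM.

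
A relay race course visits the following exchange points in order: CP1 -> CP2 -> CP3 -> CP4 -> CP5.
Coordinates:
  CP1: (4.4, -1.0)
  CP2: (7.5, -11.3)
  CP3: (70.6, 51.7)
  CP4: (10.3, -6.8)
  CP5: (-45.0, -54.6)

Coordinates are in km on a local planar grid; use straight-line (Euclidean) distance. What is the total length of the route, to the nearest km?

Leg distances:
CP1→CP2: 10.8 km  (cumulative 10.8 km)
CP2→CP3: 89.2 km  (cumulative 99.9 km)
CP3→CP4: 84.0 km  (cumulative 183.9 km)
CP4→CP5: 73.1 km  (cumulative 257.0 km)
Total route length ≈ 257 km.

257 km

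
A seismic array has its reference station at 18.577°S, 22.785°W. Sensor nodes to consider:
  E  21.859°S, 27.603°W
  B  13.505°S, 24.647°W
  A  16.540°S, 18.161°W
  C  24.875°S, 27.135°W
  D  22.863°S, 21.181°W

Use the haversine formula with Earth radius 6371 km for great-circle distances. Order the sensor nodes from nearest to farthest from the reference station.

D, A, B, E, C

Distances from the reference station:
D 22.863°S, 21.181°W: 504.9 km
A 16.540°S, 18.161°W: 540.0 km
B 13.505°S, 24.647°W: 598.0 km
E 21.859°S, 27.603°W: 621.1 km
C 24.875°S, 27.135°W: 831.9 km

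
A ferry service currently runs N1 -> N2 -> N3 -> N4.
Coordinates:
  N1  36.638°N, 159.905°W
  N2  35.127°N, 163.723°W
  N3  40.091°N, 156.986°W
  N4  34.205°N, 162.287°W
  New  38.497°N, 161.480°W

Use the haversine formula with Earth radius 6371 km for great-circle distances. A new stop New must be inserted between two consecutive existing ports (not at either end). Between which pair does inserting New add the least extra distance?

Added distance for inserting New between each consecutive pair:
N1–N2: 290.8 km
N2–N3: 39.9 km
N3–N4: 102.7 km
Smallest added distance is 39.9 km, inserting between N2 and N3.

between N2 and N3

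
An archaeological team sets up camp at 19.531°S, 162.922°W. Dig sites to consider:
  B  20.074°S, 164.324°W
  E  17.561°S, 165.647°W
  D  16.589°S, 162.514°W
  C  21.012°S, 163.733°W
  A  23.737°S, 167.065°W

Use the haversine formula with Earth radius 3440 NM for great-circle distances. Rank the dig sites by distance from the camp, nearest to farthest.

Computing each great-circle distance from 19.531°S, 162.922°W:
B 20.074°S, 164.324°W: 85.6 NM
C 21.012°S, 163.733°W: 100.0 NM
D 16.589°S, 162.514°W: 178.2 NM
E 17.561°S, 165.647°W: 195.1 NM
A 23.737°S, 167.065°W: 342.3 NM

B, C, D, E, A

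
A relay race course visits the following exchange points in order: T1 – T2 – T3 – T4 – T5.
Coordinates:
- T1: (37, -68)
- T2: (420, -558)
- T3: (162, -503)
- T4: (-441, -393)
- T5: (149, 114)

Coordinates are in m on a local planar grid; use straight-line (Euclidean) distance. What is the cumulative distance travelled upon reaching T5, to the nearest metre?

Leg distances:
T1→T2: 621.9 m  (cumulative 621.9 m)
T2→T3: 263.8 m  (cumulative 885.7 m)
T3→T4: 613.0 m  (cumulative 1498.7 m)
T4→T5: 777.9 m  (cumulative 2276.6 m)
Cumulative distance at T5 ≈ 2277 m.

2277 m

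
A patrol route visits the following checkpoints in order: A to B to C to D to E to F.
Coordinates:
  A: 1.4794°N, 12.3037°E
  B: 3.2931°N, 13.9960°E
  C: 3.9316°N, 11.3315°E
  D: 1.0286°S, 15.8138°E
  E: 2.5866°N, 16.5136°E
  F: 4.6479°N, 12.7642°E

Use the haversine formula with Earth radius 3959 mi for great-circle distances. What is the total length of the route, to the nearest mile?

1372 mi

Leg distances:
A→B: 171.3 mi  (cumulative 171.3 mi)
B→C: 189.0 mi  (cumulative 360.3 mi)
C→D: 461.8 mi  (cumulative 822.1 mi)
D→E: 254.4 mi  (cumulative 1076.5 mi)
E→F: 295.2 mi  (cumulative 1371.7 mi)
Total route length ≈ 1372 mi.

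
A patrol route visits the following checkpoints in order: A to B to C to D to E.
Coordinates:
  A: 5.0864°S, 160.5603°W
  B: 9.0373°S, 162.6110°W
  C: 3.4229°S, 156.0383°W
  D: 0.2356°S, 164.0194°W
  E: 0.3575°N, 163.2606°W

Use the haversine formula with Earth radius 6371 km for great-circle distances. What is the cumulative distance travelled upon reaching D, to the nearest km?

Leg distances:
A→B: 494.2 km  (cumulative 494.2 km)
B→C: 957.7 km  (cumulative 1451.8 km)
C→D: 955.1 km  (cumulative 2406.9 km)
Cumulative distance at D ≈ 2407 km.

2407 km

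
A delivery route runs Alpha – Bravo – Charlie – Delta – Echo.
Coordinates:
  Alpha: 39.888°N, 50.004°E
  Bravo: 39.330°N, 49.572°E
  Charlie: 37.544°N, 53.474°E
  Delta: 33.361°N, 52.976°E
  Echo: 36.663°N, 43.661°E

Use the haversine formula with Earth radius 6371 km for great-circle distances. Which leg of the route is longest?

Leg distances:
Alpha→Bravo: 72.2 km
Bravo→Charlie: 393.6 km
Charlie→Delta: 467.3 km
Delta→Echo: 923.8 km
The longest leg is Delta–Echo at 923.8 km.

Delta–Echo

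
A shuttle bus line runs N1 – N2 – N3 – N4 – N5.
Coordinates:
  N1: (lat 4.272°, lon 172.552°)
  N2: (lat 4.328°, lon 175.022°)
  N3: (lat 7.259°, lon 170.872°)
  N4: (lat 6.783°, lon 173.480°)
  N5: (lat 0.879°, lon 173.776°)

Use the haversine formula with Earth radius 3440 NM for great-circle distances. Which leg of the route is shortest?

Leg distances:
N1→N2: 147.9 NM
N2→N3: 304.0 NM
N3→N4: 158.0 NM
N4→N5: 354.9 NM
The shortest leg is N1–N2 at 147.9 NM.

N1–N2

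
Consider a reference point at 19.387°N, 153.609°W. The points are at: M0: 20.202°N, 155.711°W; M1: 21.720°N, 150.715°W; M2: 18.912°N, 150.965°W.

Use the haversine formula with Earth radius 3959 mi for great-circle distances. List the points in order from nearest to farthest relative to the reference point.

Computing each great-circle distance from 19.387°N, 153.609°W:
M0 20.202°N, 155.711°W: 147.8 mi
M2 18.912°N, 150.965°W: 175.7 mi
M1 21.720°N, 150.715°W: 247.1 mi

M0, M2, M1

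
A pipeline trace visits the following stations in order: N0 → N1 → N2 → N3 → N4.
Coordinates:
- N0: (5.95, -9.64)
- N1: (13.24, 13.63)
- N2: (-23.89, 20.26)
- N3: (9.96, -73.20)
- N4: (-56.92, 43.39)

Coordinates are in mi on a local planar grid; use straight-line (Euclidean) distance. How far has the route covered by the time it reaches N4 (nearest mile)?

Leg distances:
N0→N1: 24.4 mi  (cumulative 24.4 mi)
N1→N2: 37.7 mi  (cumulative 62.1 mi)
N2→N3: 99.4 mi  (cumulative 161.5 mi)
N3→N4: 134.4 mi  (cumulative 295.9 mi)
Cumulative distance at N4 ≈ 296 mi.

296 mi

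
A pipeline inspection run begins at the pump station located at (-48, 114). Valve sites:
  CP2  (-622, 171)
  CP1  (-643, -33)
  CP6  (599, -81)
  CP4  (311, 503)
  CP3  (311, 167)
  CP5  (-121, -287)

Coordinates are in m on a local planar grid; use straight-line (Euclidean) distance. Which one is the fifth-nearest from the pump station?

CP1

Distance to each, sorted:
CP3: 362.9 m
CP5: 407.6 m
CP4: 529.3 m
CP2: 576.8 m
CP1: 612.9 m
CP6: 675.7 m
The fifth-nearest is CP1 at 612.9 m.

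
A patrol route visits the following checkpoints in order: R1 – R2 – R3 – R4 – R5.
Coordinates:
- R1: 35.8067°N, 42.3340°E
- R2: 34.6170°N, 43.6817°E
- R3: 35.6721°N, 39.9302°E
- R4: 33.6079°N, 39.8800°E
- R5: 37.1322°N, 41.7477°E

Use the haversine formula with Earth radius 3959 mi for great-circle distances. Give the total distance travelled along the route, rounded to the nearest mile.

744 mi

Leg distances:
R1→R2: 112.0 mi  (cumulative 112.0 mi)
R2→R3: 224.1 mi  (cumulative 336.1 mi)
R3→R4: 142.7 mi  (cumulative 478.8 mi)
R4→R5: 265.3 mi  (cumulative 744.1 mi)
Total route length ≈ 744 mi.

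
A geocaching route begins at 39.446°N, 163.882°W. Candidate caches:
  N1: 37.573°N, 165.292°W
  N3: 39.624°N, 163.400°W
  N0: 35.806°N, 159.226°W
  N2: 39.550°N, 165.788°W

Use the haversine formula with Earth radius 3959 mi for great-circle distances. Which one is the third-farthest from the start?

N2

Distances from the start (39.446°N, 163.882°W):
N0: 357.9 mi
N1: 150.2 mi
N2: 101.9 mi
N3: 28.5 mi
The third-farthest is N2 at 101.9 mi.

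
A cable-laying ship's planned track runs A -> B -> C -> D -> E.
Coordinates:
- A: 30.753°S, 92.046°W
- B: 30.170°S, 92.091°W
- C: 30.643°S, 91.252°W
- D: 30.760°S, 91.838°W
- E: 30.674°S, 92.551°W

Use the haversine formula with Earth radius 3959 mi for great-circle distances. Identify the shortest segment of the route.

C–D

Leg distances:
A→B: 40.4 mi
B→C: 59.7 mi
C→D: 35.7 mi
D→E: 42.8 mi
The shortest leg is C–D at 35.7 mi.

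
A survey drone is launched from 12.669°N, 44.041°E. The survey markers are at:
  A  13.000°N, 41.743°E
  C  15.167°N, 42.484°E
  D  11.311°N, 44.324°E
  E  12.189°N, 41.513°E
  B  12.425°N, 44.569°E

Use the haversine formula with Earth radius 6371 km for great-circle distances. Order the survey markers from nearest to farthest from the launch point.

Distance from the launch point at 12.669°N, 44.041°E to each:
B 12.425°N, 44.569°E: 63.4 km
D 11.311°N, 44.324°E: 154.1 km
A 13.000°N, 41.743°E: 251.8 km
E 12.189°N, 41.513°E: 279.7 km
C 15.167°N, 42.484°E: 324.6 km

B, D, A, E, C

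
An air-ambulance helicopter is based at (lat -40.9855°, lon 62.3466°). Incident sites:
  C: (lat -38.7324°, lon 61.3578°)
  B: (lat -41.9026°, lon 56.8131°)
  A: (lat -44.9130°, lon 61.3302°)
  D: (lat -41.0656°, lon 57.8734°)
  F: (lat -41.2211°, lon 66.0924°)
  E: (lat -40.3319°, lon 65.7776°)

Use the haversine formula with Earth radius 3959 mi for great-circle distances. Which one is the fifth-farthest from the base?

E

Distances from the base ((lat -40.9855°, lon 62.3466°)):
B: 293.5 mi
A: 276.2 mi
D: 233.2 mi
F: 195.7 mi
E: 185.4 mi
C: 164.3 mi
The fifth-farthest is E at 185.4 mi.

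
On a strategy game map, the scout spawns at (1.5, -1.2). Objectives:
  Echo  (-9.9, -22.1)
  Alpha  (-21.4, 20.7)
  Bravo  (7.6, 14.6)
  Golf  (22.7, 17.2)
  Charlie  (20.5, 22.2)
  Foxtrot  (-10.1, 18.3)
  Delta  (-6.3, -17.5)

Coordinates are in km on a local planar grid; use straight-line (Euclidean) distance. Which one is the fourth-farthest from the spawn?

Echo

Distance to each, sorted:
Alpha: 31.7 km
Charlie: 30.1 km
Golf: 28.1 km
Echo: 23.8 km
Foxtrot: 22.7 km
Delta: 18.1 km
Bravo: 16.9 km
The fourth-farthest is Echo at 23.8 km.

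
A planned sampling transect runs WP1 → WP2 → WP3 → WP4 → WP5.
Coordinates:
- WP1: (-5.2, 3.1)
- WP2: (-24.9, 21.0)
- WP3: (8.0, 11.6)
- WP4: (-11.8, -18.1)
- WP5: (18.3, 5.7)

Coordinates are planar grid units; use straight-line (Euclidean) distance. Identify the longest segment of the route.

WP4–WP5

Leg distances:
WP1→WP2: 26.6
WP2→WP3: 34.2
WP3→WP4: 35.7
WP4→WP5: 38.4
The longest leg is WP4–WP5 at 38.4.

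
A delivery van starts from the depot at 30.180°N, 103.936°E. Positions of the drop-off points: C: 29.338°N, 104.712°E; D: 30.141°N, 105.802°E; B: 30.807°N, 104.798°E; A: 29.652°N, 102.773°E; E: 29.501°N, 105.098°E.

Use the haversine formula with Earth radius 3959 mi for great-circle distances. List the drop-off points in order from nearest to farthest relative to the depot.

Computing each great-circle distance from 30.180°N, 103.936°E:
B 30.807°N, 104.798°E: 67.2 mi
C 29.338°N, 104.712°E: 74.5 mi
A 29.652°N, 102.773°E: 78.6 mi
E 29.501°N, 105.098°E: 84.0 mi
D 30.141°N, 105.802°E: 111.5 mi

B, C, A, E, D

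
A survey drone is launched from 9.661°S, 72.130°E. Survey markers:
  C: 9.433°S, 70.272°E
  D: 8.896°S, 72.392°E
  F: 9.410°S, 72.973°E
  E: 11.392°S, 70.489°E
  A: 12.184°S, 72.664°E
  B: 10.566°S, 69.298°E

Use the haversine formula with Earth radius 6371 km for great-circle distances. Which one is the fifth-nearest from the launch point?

Distances from the launch point (9.661°S, 72.130°E):
D: 89.8 km
F: 96.6 km
C: 205.3 km
E: 263.1 km
A: 286.5 km
B: 325.9 km
The fifth-nearest is A at 286.5 km.

A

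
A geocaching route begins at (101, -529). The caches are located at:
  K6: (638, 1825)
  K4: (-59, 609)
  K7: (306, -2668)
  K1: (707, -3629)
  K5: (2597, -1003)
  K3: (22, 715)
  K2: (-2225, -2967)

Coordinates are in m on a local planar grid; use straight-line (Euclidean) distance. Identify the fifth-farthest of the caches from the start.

Distances from the start ((101, -529)):
K2: 3369.6 m
K1: 3158.7 m
K5: 2540.6 m
K6: 2414.5 m
K7: 2148.8 m
K3: 1246.5 m
K4: 1149.2 m
The fifth-farthest is K7 at 2148.8 m.

K7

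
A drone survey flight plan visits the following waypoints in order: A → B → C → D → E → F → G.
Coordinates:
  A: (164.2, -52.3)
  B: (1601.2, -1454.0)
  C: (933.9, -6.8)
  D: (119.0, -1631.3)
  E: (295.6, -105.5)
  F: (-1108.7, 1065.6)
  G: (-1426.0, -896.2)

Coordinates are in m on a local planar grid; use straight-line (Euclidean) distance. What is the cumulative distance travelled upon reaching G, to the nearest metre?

Leg distances:
A→B: 2007.4 m  (cumulative 2007.4 m)
B→C: 1593.6 m  (cumulative 3601.1 m)
C→D: 1817.4 m  (cumulative 5418.5 m)
D→E: 1536.0 m  (cumulative 6954.5 m)
E→F: 1828.5 m  (cumulative 8783.0 m)
F→G: 1987.3 m  (cumulative 10770.3 m)
Cumulative distance at G ≈ 10770 m.

10770 m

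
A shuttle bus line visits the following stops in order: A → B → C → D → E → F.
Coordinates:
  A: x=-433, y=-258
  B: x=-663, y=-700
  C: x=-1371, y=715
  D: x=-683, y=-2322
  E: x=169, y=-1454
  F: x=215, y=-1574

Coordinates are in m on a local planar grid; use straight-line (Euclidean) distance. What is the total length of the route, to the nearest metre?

Leg distances:
A→B: 498.3 m  (cumulative 498.3 m)
B→C: 1582.2 m  (cumulative 2080.5 m)
C→D: 3114.0 m  (cumulative 5194.5 m)
D→E: 1216.3 m  (cumulative 6410.7 m)
E→F: 128.5 m  (cumulative 6539.2 m)
Total route length ≈ 6539 m.

6539 m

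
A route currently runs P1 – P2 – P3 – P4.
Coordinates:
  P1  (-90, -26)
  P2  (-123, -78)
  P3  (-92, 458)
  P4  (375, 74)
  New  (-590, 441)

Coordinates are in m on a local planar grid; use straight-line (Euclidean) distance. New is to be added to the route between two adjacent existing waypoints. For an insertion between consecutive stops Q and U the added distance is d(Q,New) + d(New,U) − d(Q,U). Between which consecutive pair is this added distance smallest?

Added distance for inserting New between each consecutive pair:
P1–P2: 1320.8 m
P2–P3: 659.6 m
P3–P4: 926.1 m
Smallest added distance is 659.6 m, inserting between P2 and P3.

between P2 and P3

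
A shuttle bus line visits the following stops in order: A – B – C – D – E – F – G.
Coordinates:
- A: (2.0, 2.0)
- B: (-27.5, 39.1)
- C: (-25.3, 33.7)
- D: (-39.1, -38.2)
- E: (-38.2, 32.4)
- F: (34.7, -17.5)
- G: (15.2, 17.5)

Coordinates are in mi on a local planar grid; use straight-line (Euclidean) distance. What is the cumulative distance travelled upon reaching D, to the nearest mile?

126 mi

Leg distances:
A→B: 47.4 mi  (cumulative 47.4 mi)
B→C: 5.8 mi  (cumulative 53.2 mi)
C→D: 73.2 mi  (cumulative 126.4 mi)
Cumulative distance at D ≈ 126 mi.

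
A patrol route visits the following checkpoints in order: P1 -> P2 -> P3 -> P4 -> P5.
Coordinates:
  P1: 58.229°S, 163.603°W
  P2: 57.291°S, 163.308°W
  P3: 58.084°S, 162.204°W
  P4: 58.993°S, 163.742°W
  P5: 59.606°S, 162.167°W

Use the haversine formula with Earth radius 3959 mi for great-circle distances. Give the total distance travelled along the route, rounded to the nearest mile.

288 mi

Leg distances:
P1→P2: 65.7 mi  (cumulative 65.7 mi)
P2→P3: 68.3 mi  (cumulative 134.0 mi)
P3→P4: 83.8 mi  (cumulative 217.8 mi)
P4→P5: 69.9 mi  (cumulative 287.7 mi)
Total route length ≈ 288 mi.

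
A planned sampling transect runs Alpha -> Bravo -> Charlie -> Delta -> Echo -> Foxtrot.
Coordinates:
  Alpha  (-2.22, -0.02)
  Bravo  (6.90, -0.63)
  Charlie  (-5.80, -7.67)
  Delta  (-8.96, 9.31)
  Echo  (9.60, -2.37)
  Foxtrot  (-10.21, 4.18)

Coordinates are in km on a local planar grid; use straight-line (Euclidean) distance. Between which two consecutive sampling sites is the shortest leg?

Leg distances:
Alpha→Bravo: 9.1 km
Bravo→Charlie: 14.5 km
Charlie→Delta: 17.3 km
Delta→Echo: 21.9 km
Echo→Foxtrot: 20.9 km
The shortest leg is Alpha–Bravo at 9.1 km.

Alpha–Bravo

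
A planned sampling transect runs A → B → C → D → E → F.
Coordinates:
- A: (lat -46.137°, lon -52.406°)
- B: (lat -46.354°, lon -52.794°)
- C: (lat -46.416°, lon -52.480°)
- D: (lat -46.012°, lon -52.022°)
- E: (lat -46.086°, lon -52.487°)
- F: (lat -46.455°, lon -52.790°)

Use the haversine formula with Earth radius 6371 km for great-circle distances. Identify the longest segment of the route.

C–D

Leg distances:
A→B: 38.4 km
B→C: 25.1 km
C→D: 57.1 km
D→E: 36.8 km
E→F: 47.2 km
The longest leg is C–D at 57.1 km.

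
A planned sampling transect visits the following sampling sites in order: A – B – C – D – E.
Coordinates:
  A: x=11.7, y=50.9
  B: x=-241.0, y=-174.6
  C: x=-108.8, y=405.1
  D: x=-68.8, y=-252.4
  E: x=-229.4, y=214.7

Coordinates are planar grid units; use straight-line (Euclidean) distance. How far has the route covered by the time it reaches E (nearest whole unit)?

2086

Leg distances:
A→B: 338.7  (cumulative 338.7)
B→C: 594.6  (cumulative 933.3)
C→D: 658.7  (cumulative 1592.0)
D→E: 493.9  (cumulative 2085.9)
Cumulative distance at E ≈ 2086.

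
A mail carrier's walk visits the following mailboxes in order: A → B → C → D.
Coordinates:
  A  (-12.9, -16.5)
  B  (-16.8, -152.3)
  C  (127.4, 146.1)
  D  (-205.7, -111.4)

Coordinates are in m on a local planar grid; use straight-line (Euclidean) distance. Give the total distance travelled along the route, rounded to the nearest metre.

Leg distances:
A→B: 135.9 m  (cumulative 135.9 m)
B→C: 331.4 m  (cumulative 467.3 m)
C→D: 421.0 m  (cumulative 888.3 m)
Total route length ≈ 888 m.

888 m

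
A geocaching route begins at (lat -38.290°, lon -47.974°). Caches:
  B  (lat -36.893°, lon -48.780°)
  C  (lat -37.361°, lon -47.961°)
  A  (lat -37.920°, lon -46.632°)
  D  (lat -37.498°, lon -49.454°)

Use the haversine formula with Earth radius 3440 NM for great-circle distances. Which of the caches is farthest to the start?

Distance to each, sorted:
B: 92.2 NM
D: 84.7 NM
A: 67.2 NM
C: 55.8 NM
The farthest is B at 92.2 NM.

B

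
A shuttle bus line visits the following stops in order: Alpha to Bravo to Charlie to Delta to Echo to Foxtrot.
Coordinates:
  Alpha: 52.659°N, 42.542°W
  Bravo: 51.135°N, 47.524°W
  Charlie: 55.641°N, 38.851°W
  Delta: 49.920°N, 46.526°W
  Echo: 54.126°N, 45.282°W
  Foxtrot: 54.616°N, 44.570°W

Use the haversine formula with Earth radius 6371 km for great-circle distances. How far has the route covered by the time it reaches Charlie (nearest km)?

1143 km

Leg distances:
Alpha→Bravo: 381.4 km  (cumulative 381.4 km)
Bravo→Charlie: 761.8 km  (cumulative 1143.2 km)
Cumulative distance at Charlie ≈ 1143 km.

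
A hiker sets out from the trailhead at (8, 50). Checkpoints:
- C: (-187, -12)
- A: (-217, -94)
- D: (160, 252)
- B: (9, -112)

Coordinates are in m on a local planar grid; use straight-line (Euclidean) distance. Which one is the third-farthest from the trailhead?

Distances from the trailhead ((8, 50)):
A: 267.1 m
D: 252.8 m
C: 204.6 m
B: 162.0 m
The third-farthest is C at 204.6 m.

C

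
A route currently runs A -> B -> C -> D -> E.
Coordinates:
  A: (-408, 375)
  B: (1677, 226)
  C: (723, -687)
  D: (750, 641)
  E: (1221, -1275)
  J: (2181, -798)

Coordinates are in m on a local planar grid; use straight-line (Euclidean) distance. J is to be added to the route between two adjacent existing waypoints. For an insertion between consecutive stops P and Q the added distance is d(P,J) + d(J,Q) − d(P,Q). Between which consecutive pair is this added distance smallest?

between D and E

Added distance for inserting J between each consecutive pair:
A–B: 1893.3 m
B–C: 1283.0 m
C–D: 2163.3 m
D–E: 1128.3 m
Smallest added distance is 1128.3 m, inserting between D and E.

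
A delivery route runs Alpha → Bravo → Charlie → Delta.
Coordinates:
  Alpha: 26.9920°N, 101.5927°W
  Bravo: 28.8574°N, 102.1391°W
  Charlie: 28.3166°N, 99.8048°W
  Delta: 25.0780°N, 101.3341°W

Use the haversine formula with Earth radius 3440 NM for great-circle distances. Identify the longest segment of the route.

Leg distances:
Alpha→Bravo: 115.7 NM
Bravo→Charlie: 127.3 NM
Charlie→Delta: 211.0 NM
The longest leg is Charlie–Delta at 211.0 NM.

Charlie–Delta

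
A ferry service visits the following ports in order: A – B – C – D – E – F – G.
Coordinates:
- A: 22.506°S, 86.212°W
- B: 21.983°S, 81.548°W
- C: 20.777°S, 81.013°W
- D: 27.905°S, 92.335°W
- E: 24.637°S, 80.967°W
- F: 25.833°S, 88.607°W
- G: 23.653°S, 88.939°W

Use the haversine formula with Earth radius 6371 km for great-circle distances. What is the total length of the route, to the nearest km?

Leg distances:
A→B: 483.5 km  (cumulative 483.5 km)
B→C: 145.1 km  (cumulative 628.6 km)
C→D: 1393.0 km  (cumulative 2021.6 km)
D→E: 1189.7 km  (cumulative 3211.3 km)
E→F: 779.8 km  (cumulative 3991.1 km)
F→G: 244.7 km  (cumulative 4235.8 km)
Total route length ≈ 4236 km.

4236 km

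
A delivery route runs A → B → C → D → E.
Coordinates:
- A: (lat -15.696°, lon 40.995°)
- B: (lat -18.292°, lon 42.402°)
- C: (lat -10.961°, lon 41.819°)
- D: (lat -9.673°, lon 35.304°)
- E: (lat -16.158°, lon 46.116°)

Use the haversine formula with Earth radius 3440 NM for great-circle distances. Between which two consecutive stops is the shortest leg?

A–B

Leg distances:
A→B: 175.6 NM
B→C: 441.4 NM
C→D: 392.5 NM
D→E: 742.5 NM
The shortest leg is A–B at 175.6 NM.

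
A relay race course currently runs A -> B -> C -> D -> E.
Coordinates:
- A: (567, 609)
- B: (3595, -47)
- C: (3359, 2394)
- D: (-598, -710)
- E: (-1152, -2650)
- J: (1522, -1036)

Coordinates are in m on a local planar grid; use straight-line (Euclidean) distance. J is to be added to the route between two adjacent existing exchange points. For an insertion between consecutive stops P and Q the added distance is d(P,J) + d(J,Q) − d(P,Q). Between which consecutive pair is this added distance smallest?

Added distance for inserting J between each consecutive pair:
A–B: 1100.7 m
B–C: 3735.4 m
C–D: 1006.7 m
D–E: 3250.7 m
Smallest added distance is 1006.7 m, inserting between C and D.

between C and D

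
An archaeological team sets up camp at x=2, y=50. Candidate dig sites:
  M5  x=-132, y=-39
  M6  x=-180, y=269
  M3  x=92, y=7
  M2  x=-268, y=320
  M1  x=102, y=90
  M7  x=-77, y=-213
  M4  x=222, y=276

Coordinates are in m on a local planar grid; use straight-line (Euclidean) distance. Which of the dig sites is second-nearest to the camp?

Distance to each, sorted:
M3: 99.7 m
M1: 107.7 m
M5: 160.9 m
M7: 274.6 m
M6: 284.8 m
M4: 315.4 m
M2: 381.8 m
The second-nearest is M1 at 107.7 m.

M1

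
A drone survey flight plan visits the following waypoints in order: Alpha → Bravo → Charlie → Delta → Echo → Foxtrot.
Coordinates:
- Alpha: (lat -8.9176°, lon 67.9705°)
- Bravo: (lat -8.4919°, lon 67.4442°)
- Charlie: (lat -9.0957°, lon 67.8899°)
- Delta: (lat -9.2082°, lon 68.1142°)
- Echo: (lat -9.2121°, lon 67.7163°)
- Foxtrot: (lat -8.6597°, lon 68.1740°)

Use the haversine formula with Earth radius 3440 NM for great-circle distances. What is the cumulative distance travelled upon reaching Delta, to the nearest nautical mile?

Leg distances:
Alpha→Bravo: 40.4 NM  (cumulative 40.4 NM)
Bravo→Charlie: 44.9 NM  (cumulative 85.2 NM)
Charlie→Delta: 14.9 NM  (cumulative 100.1 NM)
Cumulative distance at Delta ≈ 100 NM.

100 NM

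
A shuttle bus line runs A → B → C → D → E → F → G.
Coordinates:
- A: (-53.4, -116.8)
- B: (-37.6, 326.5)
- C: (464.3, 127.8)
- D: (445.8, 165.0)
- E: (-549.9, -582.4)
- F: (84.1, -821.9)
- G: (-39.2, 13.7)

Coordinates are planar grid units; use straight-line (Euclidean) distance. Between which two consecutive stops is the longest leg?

D–E

Leg distances:
A→B: 443.6
B→C: 539.8
C→D: 41.5
D→E: 1245.0
E→F: 677.7
F→G: 844.6
The longest leg is D–E at 1245.0.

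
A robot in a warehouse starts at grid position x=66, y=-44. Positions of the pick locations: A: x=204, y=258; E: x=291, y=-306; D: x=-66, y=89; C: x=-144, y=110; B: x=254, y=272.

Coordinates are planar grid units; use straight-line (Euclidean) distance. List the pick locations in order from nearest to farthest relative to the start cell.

Distance from the start cell at x=66, y=-44 to each:
D x=-66, y=89: 187.4
C x=-144, y=110: 260.4
A x=204, y=258: 332.0
E x=291, y=-306: 345.4
B x=254, y=272: 367.7

D, C, A, E, B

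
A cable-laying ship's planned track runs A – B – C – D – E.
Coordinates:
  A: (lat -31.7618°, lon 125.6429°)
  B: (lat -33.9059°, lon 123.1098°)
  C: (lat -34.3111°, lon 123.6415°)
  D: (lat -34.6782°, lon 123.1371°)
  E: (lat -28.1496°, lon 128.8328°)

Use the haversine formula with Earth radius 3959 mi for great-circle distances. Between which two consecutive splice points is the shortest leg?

Leg distances:
A→B: 208.7 mi
B→C: 41.3 mi
C→D: 38.3 mi
D→E: 562.2 mi
The shortest leg is C–D at 38.3 mi.

C–D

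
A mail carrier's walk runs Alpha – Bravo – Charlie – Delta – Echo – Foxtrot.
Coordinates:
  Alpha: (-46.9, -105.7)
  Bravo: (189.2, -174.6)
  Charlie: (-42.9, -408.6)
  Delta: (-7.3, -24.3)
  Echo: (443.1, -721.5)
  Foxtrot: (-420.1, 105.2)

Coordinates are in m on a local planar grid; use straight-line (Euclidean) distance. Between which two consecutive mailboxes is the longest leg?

Leg distances:
Alpha→Bravo: 245.9 m
Bravo→Charlie: 329.6 m
Charlie→Delta: 385.9 m
Delta→Echo: 830.0 m
Echo→Foxtrot: 1195.2 m
The longest leg is Echo–Foxtrot at 1195.2 m.

Echo–Foxtrot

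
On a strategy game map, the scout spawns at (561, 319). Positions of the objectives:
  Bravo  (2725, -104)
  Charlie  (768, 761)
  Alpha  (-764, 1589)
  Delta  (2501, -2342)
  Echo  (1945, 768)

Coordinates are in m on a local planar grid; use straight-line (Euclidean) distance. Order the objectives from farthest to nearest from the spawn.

Delta, Bravo, Alpha, Echo, Charlie

Computing each straight-line distance from (561, 319):
Delta (2501, -2342): 3293.1 m
Bravo (2725, -104): 2205.0 m
Alpha (-764, 1589): 1835.4 m
Echo (1945, 768): 1455.0 m
Charlie (768, 761): 488.1 m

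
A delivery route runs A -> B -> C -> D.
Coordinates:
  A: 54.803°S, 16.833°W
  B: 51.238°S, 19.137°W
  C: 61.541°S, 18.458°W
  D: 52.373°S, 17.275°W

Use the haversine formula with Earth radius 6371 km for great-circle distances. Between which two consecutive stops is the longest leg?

B–C

Leg distances:
A→B: 425.3 km
B→C: 1146.4 km
C→D: 1021.9 km
The longest leg is B–C at 1146.4 km.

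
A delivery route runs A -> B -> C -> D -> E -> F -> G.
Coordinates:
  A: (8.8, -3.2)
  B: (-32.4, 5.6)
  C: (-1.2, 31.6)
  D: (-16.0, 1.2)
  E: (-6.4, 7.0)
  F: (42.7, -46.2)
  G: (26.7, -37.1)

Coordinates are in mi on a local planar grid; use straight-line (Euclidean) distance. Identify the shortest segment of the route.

D–E

Leg distances:
A→B: 42.1 mi
B→C: 40.6 mi
C→D: 33.8 mi
D→E: 11.2 mi
E→F: 72.4 mi
F→G: 18.4 mi
The shortest leg is D–E at 11.2 mi.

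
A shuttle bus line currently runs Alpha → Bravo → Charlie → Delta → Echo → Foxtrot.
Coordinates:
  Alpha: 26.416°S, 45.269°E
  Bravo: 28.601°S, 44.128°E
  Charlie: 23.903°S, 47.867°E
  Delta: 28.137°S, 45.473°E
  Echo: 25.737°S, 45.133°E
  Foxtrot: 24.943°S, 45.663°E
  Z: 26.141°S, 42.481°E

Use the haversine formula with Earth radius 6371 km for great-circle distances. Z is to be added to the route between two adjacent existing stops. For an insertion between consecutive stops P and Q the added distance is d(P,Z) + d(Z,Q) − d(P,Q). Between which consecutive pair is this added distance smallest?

between Bravo and Charlie

Added distance for inserting Z between each consecutive pair:
Alpha–Bravo: 330.1 km
Bravo–Charlie: 273.5 km
Charlie–Delta: 438.9 km
Delta–Echo: 370.0 km
Echo–Foxtrot: 511.7 km
Smallest added distance is 273.5 km, inserting between Bravo and Charlie.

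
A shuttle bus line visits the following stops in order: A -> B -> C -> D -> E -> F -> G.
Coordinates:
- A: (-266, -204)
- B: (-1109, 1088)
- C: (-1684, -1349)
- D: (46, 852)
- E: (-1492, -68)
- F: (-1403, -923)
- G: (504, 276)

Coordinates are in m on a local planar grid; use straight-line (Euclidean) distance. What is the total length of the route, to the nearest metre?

Leg distances:
A→B: 1542.7 m  (cumulative 1542.7 m)
B→C: 2503.9 m  (cumulative 4046.6 m)
C→D: 2799.5 m  (cumulative 6846.1 m)
D→E: 1792.2 m  (cumulative 8638.3 m)
E→F: 859.6 m  (cumulative 9497.9 m)
F→G: 2252.6 m  (cumulative 11750.5 m)
Total route length ≈ 11751 m.

11751 m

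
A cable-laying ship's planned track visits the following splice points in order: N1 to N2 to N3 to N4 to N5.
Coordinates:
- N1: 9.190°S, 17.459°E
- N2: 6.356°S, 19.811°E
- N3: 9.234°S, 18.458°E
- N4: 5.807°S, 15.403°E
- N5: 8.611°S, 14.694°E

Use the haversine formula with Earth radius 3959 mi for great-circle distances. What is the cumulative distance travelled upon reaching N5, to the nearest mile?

Leg distances:
N1→N2: 253.5 mi  (cumulative 253.5 mi)
N2→N3: 219.4 mi  (cumulative 472.9 mi)
N3→N4: 316.0 mi  (cumulative 788.9 mi)
N4→N5: 199.8 mi  (cumulative 988.6 mi)
Cumulative distance at N5 ≈ 989 mi.

989 mi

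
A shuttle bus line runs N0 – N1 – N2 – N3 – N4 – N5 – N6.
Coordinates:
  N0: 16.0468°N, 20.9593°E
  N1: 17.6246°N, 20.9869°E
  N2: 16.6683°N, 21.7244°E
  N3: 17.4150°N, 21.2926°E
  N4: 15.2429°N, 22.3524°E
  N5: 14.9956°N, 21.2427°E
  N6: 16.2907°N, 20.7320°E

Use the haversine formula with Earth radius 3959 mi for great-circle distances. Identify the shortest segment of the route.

Leg distances:
N0→N1: 109.0 mi
N1→N2: 82.1 mi
N2→N3: 59.0 mi
N3→N4: 165.7 mi
N4→N5: 76.0 mi
N5→N6: 95.7 mi
The shortest leg is N2–N3 at 59.0 mi.

N2–N3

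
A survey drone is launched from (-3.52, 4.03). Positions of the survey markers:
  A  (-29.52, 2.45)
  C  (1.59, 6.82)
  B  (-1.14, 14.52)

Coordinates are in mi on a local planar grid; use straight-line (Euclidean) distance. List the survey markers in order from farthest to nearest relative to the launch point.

Distance from the launch point at (-3.52, 4.03) to each:
A (-29.52, 2.45): 26.0 mi
B (-1.14, 14.52): 10.8 mi
C (1.59, 6.82): 5.8 mi

A, B, C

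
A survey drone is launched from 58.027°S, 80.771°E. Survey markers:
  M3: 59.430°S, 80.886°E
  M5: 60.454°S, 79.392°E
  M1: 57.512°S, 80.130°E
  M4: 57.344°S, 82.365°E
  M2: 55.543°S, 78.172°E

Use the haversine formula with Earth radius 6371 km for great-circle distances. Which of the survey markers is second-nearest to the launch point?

M4

Distance to each, sorted:
M1: 68.7 km
M4: 121.4 km
M3: 156.1 km
M5: 281.0 km
M2: 318.3 km
The second-nearest is M4 at 121.4 km.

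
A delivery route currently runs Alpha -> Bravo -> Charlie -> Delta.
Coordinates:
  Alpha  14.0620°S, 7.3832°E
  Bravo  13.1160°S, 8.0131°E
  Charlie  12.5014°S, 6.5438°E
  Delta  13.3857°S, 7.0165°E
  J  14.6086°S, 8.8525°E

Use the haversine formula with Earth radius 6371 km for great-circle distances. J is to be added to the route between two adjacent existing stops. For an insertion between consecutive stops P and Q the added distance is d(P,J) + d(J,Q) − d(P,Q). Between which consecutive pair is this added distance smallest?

between Alpha and Bravo

Added distance for inserting J between each consecutive pair:
Alpha–Bravo: 233.4 km
Bravo–Charlie: 358.1 km
Charlie–Delta: 471.7 km
Smallest added distance is 233.4 km, inserting between Alpha and Bravo.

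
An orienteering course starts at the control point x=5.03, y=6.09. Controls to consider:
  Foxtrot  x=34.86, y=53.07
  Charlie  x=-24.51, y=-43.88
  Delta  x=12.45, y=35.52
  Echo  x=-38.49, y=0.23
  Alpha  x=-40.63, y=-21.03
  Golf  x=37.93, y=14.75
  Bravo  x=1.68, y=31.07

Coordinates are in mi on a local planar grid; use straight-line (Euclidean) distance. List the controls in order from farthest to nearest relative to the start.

Charlie, Foxtrot, Alpha, Echo, Golf, Delta, Bravo

Distances from the start:
Charlie x=-24.51, y=-43.88: 58.0 mi
Foxtrot x=34.86, y=53.07: 55.7 mi
Alpha x=-40.63, y=-21.03: 53.1 mi
Echo x=-38.49, y=0.23: 43.9 mi
Golf x=37.93, y=14.75: 34.0 mi
Delta x=12.45, y=35.52: 30.4 mi
Bravo x=1.68, y=31.07: 25.2 mi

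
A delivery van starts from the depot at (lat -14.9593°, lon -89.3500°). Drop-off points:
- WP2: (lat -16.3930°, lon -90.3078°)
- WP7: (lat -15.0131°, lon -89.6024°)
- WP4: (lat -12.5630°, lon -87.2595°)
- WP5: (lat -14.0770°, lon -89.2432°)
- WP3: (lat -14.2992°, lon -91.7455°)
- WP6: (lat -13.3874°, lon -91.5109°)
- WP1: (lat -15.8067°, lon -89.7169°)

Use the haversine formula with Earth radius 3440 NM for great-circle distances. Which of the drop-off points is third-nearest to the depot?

Distances from the depot ((lat -14.9593°, lon -89.3500°)):
WP7: 15.0 NM
WP5: 53.3 NM
WP1: 55.1 NM
WP2: 102.3 NM
WP3: 144.7 NM
WP6: 157.3 NM
WP4: 188.6 NM
The third-nearest is WP1 at 55.1 NM.

WP1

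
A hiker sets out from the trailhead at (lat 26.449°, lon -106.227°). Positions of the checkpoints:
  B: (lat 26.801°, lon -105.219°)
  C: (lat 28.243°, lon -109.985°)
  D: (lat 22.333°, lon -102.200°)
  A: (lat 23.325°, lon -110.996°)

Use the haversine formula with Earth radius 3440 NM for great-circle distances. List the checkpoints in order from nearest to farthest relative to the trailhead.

B, C, A, D

Computing each great-circle distance from (lat 26.449°, lon -106.227°):
B (lat 26.801°, lon -105.219°): 58.1 NM
C (lat 28.243°, lon -109.985°): 227.5 NM
A (lat 23.325°, lon -110.996°): 320.3 NM
D (lat 22.333°, lon -102.200°): 330.9 NM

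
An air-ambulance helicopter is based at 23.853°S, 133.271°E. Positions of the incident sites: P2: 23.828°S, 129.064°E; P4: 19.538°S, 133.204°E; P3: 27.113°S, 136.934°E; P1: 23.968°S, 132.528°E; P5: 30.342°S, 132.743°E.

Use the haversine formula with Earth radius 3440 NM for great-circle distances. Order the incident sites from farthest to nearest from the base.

Computing each great-circle distance from 23.853°S, 133.271°E:
P5 30.342°S, 132.743°E: 390.6 NM
P3 27.113°S, 136.934°E: 278.8 NM
P4 19.538°S, 133.204°E: 259.1 NM
P2 23.828°S, 129.064°E: 231.0 NM
P1 23.968°S, 132.528°E: 41.4 NM

P5, P3, P4, P2, P1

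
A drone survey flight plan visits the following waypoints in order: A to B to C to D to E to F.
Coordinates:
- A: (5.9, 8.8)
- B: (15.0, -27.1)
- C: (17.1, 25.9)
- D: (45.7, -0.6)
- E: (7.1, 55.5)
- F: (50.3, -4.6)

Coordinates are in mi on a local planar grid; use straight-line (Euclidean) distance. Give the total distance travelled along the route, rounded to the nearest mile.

Leg distances:
A→B: 37.0 mi  (cumulative 37.0 mi)
B→C: 53.0 mi  (cumulative 90.1 mi)
C→D: 39.0 mi  (cumulative 129.1 mi)
D→E: 68.1 mi  (cumulative 197.2 mi)
E→F: 74.0 mi  (cumulative 271.2 mi)
Total route length ≈ 271 mi.

271 mi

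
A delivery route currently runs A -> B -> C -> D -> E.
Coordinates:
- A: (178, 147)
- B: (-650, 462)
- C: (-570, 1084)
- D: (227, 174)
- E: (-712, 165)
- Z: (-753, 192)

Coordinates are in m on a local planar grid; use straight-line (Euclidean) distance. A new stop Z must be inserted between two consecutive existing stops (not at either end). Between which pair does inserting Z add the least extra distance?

between D and E

Added distance for inserting Z between each consecutive pair:
A–B: 335.2 m
B–C: 572.4 m
C–D: 681.1 m
D–E: 90.2 m
Smallest added distance is 90.2 m, inserting between D and E.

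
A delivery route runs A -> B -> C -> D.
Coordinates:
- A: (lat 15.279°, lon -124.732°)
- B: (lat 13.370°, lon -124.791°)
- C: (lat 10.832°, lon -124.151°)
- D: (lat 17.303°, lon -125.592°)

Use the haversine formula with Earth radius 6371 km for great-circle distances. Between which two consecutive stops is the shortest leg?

Leg distances:
A→B: 212.4 km
B→C: 290.7 km
C→D: 736.1 km
The shortest leg is A–B at 212.4 km.

A–B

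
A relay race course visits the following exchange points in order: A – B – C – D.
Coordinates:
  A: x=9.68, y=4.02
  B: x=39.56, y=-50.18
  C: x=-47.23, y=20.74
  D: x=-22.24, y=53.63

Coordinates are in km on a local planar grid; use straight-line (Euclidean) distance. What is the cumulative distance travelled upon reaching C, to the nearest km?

Leg distances:
A→B: 61.9 km  (cumulative 61.9 km)
B→C: 112.1 km  (cumulative 174.0 km)
Cumulative distance at C ≈ 174 km.

174 km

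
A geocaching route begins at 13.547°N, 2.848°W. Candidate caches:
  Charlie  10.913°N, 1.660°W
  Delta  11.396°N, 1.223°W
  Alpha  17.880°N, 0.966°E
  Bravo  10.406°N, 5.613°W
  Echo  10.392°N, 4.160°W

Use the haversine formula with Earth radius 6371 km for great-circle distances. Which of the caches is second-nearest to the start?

Distance to each, sorted:
Delta: 297.2 km
Charlie: 320.1 km
Echo: 378.7 km
Bravo: 460.9 km
Alpha: 631.4 km
The second-nearest is Charlie at 320.1 km.

Charlie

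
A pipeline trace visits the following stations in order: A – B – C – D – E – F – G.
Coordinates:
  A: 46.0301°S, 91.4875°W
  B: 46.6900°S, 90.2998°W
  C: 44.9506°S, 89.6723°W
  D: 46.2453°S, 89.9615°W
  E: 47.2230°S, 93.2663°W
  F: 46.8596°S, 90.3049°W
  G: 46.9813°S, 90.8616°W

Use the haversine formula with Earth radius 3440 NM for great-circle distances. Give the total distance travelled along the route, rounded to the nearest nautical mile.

545 NM

Leg distances:
A→B: 63.2 NM  (cumulative 63.2 NM)
B→C: 107.7 NM  (cumulative 170.9 NM)
C→D: 78.7 NM  (cumulative 249.5 NM)
D→E: 148.1 NM  (cumulative 397.6 NM)
E→F: 123.1 NM  (cumulative 520.7 NM)
F→G: 24.0 NM  (cumulative 544.7 NM)
Total route length ≈ 545 NM.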